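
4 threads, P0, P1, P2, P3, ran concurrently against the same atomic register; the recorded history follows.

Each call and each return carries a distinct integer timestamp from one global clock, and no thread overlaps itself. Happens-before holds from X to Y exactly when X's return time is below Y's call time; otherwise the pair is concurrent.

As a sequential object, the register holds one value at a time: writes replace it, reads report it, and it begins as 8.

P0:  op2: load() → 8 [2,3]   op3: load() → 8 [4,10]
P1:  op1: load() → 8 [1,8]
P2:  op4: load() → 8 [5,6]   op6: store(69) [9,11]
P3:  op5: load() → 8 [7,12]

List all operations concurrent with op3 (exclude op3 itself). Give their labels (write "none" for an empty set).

op3 spans [4,10]: anything still running between times 4 and 10 counts as concurrent
op1 [1,8]: concurrent
op2 [2,3]: before
op4 [5,6]: concurrent
op5 [7,12]: concurrent
op6 [9,11]: concurrent

op1, op4, op5, op6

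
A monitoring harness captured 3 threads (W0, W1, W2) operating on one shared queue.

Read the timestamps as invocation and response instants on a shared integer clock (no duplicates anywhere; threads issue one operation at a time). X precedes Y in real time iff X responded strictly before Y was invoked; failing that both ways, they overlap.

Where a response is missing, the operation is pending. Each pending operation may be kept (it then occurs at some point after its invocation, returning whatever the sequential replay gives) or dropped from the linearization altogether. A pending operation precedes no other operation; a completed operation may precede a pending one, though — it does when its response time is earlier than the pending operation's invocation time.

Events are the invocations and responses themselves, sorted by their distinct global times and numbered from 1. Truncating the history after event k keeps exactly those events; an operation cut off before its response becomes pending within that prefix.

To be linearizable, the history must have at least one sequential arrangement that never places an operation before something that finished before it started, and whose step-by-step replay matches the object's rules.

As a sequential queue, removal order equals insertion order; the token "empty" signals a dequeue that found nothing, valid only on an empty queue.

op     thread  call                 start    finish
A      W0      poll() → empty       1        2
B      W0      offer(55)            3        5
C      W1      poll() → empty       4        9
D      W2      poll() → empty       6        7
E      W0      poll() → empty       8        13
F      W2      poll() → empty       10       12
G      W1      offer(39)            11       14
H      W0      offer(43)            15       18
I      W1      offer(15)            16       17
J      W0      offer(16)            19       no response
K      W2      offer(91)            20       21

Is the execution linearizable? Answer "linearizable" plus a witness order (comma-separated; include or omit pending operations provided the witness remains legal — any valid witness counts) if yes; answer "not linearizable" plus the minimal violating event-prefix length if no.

not linearizable — minimal violating prefix: 9 events

already the first 9 events (up to C's response at time 9) admit no linearization; the first 8 still do
3 orders of the 4 completed queue ops respect real time; none is legal
every completion of the 1 pending operation (E) was checked; none linearizes
take A, B, C, D (pending dropped): step 3 already fails, because C poll() → empty cannot occur there
take A, B, D, C (pending dropped): step 3 already fails, because D poll() → empty cannot occur there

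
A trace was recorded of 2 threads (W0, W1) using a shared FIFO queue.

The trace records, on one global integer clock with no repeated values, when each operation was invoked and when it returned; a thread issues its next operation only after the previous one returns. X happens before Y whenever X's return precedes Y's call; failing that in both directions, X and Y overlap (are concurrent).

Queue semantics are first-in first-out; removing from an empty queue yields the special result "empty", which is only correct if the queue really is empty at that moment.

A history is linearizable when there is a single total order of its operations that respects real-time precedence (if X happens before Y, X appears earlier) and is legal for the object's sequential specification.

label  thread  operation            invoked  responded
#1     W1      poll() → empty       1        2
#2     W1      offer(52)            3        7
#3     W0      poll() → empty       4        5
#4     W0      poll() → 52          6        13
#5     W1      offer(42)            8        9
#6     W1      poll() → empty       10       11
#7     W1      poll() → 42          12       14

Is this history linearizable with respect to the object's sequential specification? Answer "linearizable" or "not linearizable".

not linearizable

cut after 10 events: linearizable; cut after 11 events (#6 responds, time 11): not linearizable
no legal order exists: 2 real-time-consistent candidates over 5 completed FIFO queue operations, all rejected
every completion of the 1 pending operation (#4) was checked; none linearizes
one such order, #1, #2, #3, #5, #6 (pending dropped), breaks at step 3 where #3 poll() → empty is illegal
one such order, #1, #3, #2, #5, #6 (pending dropped), breaks at step 5 where #6 poll() → empty is illegal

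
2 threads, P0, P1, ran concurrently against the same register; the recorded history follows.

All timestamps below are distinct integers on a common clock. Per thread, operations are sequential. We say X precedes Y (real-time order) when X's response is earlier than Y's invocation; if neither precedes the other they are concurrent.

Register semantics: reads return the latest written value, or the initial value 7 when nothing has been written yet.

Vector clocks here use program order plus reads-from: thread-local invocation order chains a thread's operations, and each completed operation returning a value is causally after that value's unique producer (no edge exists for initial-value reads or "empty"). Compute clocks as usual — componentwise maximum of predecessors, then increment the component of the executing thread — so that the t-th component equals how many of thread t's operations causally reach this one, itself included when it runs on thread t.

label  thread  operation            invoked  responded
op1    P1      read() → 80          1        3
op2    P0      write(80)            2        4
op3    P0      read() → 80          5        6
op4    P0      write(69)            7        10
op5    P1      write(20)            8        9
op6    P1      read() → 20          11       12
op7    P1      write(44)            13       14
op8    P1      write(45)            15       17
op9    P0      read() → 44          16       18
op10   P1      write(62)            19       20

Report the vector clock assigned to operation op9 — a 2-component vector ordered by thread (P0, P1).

(4, 4)

op2, invoked 2, has no incoming edges; only P0's bump applies → (1, 0)
op1 (invocation 1): componentwise max over VC(op2)=(1, 0), +1 at P1, giving (1, 1)
op3 (invocation 5): componentwise max over VC(op2)=(1, 0), +1 at P0, giving (2, 0)
op5 (invocation 8): componentwise max over VC(op1)=(1, 1), +1 at P1, giving (1, 2)
op4 (invocation 7): componentwise max over VC(op3)=(2, 0), +1 at P0, giving (3, 0)
op6 (invocation 11): componentwise max over VC(op5)=(1, 2), +1 at P1, giving (1, 3)
op7 (invocation 13): componentwise max over VC(op6)=(1, 3), +1 at P1, giving (1, 4)
op8 (invocation 15): componentwise max over VC(op7)=(1, 4), +1 at P1, giving (1, 5)
op10 (invocation 19): componentwise max over VC(op8)=(1, 5), +1 at P1, giving (1, 6)
op9 (invocation 16): componentwise max over VC(op4)=(3, 0), VC(op7)=(1, 4), +1 at P0, giving (4, 4)
target: VC(op9) = (4, 4)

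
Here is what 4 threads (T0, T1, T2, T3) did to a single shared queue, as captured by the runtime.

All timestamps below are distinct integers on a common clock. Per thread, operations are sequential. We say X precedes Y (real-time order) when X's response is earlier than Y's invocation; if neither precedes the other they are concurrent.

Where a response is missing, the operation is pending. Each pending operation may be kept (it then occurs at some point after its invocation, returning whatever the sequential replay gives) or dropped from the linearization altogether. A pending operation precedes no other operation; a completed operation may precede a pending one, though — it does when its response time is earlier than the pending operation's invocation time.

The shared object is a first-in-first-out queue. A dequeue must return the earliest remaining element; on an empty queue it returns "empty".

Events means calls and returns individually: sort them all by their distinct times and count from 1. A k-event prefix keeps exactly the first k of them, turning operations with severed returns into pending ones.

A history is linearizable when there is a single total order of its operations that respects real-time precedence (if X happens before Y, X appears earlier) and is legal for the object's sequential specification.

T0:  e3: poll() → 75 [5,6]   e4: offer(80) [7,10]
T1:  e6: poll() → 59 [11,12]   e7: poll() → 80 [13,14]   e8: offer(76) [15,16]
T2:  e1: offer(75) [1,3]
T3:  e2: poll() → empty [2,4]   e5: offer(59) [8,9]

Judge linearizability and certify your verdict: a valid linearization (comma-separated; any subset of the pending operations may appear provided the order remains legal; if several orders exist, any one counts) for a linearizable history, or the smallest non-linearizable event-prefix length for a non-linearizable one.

linearizable — witness: e2, e1, e3, e5, e4, e6, e7, e8

after step 1 (e2 poll() → empty): queue <>
after step 2 (e1 offer(75)): queue <75>
after step 3 (e3 poll() → 75): queue <>
after step 4 (e5 offer(59)): queue <59>
after step 5 (e4 offer(80)): queue <59,80>
after step 6 (e6 poll() → 59): queue <80>
after step 7 (e7 poll() → 80): queue <>
after step 8 (e8 offer(76)): queue <76>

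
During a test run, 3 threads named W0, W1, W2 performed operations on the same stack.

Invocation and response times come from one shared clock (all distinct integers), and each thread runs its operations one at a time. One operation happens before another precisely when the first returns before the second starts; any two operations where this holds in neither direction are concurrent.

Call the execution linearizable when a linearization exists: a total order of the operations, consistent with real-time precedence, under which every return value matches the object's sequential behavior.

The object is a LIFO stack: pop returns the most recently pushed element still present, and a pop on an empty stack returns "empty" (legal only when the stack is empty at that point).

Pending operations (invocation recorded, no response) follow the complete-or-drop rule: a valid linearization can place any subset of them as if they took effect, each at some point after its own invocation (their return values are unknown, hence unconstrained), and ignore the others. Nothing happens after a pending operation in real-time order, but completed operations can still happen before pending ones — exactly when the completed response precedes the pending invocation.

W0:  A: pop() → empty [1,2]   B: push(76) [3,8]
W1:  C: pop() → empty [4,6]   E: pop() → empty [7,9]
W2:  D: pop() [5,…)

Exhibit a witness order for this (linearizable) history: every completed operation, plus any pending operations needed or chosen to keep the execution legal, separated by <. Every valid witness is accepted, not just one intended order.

A < B < D < C < E

1. A pop() → empty, leaving stack <>
2. B push(76), leaving stack <76>
3. D pop() (pending, included), leaving stack <>
4. C pop() → empty, leaving stack <>
5. E pop() → empty, leaving stack <>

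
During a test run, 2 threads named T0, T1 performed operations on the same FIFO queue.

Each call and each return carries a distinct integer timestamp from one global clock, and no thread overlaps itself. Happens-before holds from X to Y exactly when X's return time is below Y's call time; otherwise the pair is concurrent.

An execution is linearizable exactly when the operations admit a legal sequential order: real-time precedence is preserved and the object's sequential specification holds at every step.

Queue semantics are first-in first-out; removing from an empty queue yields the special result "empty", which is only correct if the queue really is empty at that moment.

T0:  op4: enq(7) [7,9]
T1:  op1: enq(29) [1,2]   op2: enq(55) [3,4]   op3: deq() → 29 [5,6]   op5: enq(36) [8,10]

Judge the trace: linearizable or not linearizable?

witness order: op1, op2, op3, op4, op5
step 1: op1 enq(29) — queue <29>
step 2: op2 enq(55) — queue <29,55>
step 3: op3 deq() → 29 — queue <55>
step 4: op4 enq(7) — queue <55,7>
step 5: op5 enq(36) — queue <55,7,36>

linearizable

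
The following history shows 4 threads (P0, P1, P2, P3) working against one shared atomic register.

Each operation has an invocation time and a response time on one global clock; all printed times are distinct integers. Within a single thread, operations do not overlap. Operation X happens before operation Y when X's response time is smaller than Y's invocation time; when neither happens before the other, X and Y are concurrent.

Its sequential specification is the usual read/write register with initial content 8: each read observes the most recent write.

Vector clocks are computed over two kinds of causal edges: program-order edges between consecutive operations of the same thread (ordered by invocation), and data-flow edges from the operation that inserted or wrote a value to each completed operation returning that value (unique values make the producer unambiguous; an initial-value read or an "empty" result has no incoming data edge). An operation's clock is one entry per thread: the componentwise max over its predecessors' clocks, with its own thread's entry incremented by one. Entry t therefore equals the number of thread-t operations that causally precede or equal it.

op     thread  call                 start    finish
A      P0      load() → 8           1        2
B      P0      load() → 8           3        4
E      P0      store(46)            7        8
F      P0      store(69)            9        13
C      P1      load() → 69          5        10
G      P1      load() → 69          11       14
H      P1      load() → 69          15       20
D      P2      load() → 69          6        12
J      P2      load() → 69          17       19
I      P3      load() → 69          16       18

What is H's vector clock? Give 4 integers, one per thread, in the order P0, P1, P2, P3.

(4, 3, 0, 0)

A, invoked 1, has no incoming edges; only P0's bump applies → (1, 0, 0, 0)
merge at B (invoked 3): VC(A)=(1, 0, 0, 0), own-thread bump on P0 → (2, 0, 0, 0)
merge at E (invoked 7): VC(B)=(2, 0, 0, 0), own-thread bump on P0 → (3, 0, 0, 0)
merge at F (invoked 9): VC(E)=(3, 0, 0, 0), own-thread bump on P0 → (4, 0, 0, 0)
merge at I (invoked 16): VC(F)=(4, 0, 0, 0), own-thread bump on P3 → (4, 0, 0, 1)
merge at D (invoked 6): VC(F)=(4, 0, 0, 0), own-thread bump on P2 → (4, 0, 1, 0)
merge at C (invoked 5): VC(F)=(4, 0, 0, 0), own-thread bump on P1 → (4, 1, 0, 0)
merge at J (invoked 17): VC(D)=(4, 0, 1, 0), VC(F)=(4, 0, 0, 0), own-thread bump on P2 → (4, 0, 2, 0)
merge at G (invoked 11): VC(C)=(4, 1, 0, 0), VC(F)=(4, 0, 0, 0), own-thread bump on P1 → (4, 2, 0, 0)
merge at H (invoked 15): VC(F)=(4, 0, 0, 0), VC(G)=(4, 2, 0, 0), own-thread bump on P1 → (4, 3, 0, 0)
target: VC(H) = (4, 3, 0, 0)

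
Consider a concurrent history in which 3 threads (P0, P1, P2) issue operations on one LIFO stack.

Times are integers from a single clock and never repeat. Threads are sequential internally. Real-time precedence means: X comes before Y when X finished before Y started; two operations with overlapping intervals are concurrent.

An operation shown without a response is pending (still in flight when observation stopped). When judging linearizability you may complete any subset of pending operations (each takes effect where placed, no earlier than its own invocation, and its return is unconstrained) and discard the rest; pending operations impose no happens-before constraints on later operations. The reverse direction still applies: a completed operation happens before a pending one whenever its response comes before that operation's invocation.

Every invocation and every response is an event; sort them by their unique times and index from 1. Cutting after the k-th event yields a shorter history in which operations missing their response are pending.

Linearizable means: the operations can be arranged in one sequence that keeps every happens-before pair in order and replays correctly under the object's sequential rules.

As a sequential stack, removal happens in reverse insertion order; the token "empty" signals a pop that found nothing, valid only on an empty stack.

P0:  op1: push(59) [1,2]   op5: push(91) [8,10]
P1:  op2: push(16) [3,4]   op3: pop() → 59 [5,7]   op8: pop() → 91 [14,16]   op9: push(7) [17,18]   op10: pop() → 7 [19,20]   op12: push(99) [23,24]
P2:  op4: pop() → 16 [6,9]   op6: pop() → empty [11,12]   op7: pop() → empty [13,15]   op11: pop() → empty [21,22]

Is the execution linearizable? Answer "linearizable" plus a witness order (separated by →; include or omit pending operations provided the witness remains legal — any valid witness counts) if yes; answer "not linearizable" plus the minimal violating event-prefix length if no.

not linearizable — minimal violating prefix: 12 events

already the first 12 events (up to op6's response at time 12) admit no linearization; the first 11 still do
no legal order exists: 3 real-time-consistent candidates over 6 completed LIFO stack operations, all rejected
one such order, op1, op2, op3, op4, op5, op6, breaks at step 3 where op3 pop() → 59 is illegal
one such order, op1, op2, op3, op5, op4, op6, breaks at step 3 where op3 pop() → 59 is illegal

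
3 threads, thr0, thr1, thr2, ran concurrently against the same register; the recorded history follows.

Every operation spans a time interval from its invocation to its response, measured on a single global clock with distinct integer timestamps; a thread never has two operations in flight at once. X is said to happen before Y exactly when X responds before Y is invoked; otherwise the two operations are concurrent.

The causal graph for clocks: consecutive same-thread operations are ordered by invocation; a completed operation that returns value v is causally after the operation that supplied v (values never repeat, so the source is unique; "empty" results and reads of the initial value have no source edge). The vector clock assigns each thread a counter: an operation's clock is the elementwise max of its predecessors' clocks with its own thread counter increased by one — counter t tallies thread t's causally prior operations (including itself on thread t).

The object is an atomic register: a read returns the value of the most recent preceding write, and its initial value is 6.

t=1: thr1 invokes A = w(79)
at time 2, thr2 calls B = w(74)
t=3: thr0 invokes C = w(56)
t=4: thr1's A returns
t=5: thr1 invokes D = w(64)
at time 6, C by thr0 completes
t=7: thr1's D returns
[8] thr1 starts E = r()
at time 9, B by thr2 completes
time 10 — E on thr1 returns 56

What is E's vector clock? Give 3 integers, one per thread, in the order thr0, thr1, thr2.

(1, 3, 0)

root op B, invoked 2: fresh clock plus thr2's own tick → (0, 0, 1)
root op A, invoked 1: fresh clock plus thr1's own tick → (0, 1, 0)
root op C, invoked 3: fresh clock plus thr0's own tick → (1, 0, 0)
D (invocation 5): componentwise max over VC(A)=(0, 1, 0), +1 at thr1, giving (0, 2, 0)
E (invocation 8): componentwise max over VC(C)=(1, 0, 0), VC(D)=(0, 2, 0), +1 at thr1, giving (1, 3, 0)
target: VC(E) = (1, 3, 0)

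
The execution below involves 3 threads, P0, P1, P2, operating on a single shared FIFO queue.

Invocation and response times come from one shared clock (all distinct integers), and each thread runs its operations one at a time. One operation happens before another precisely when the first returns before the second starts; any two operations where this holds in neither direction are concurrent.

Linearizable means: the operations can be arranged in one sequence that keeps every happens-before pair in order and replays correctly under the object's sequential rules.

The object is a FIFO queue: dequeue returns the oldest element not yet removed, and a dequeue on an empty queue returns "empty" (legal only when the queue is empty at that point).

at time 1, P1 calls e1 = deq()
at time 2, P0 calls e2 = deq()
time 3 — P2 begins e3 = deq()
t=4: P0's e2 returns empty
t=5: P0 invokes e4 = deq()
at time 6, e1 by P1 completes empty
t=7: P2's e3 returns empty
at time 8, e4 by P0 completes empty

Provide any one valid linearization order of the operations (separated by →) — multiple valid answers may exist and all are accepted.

e1 → e2 → e3 → e4

step 1: e1 deq() → empty — queue <>
step 2: e2 deq() → empty — queue <>
step 3: e3 deq() → empty — queue <>
step 4: e4 deq() → empty — queue <>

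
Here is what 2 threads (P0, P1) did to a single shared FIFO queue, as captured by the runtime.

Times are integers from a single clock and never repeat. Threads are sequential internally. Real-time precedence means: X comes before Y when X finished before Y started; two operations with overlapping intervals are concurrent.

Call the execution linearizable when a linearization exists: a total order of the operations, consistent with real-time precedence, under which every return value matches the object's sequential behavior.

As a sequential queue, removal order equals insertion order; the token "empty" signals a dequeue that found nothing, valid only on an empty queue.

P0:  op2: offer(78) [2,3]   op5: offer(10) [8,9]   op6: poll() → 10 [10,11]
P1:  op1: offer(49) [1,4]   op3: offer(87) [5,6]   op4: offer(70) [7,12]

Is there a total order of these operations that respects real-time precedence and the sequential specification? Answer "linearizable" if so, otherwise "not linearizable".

cut after 10 events: linearizable; cut after 11 events (op6 responds, time 11): not linearizable
no legal order exists: 2 real-time-consistent candidates over 5 completed FIFO queue operations, all rejected
including or dropping the 1 pending operation (op4) in any combination fails
one such order, op1, op2, op3, op5, op6 (pending dropped), breaks at step 5 where op6 poll() → 10 is illegal
one such order, op2, op1, op3, op5, op6 (pending dropped), breaks at step 5 where op6 poll() → 10 is illegal

not linearizable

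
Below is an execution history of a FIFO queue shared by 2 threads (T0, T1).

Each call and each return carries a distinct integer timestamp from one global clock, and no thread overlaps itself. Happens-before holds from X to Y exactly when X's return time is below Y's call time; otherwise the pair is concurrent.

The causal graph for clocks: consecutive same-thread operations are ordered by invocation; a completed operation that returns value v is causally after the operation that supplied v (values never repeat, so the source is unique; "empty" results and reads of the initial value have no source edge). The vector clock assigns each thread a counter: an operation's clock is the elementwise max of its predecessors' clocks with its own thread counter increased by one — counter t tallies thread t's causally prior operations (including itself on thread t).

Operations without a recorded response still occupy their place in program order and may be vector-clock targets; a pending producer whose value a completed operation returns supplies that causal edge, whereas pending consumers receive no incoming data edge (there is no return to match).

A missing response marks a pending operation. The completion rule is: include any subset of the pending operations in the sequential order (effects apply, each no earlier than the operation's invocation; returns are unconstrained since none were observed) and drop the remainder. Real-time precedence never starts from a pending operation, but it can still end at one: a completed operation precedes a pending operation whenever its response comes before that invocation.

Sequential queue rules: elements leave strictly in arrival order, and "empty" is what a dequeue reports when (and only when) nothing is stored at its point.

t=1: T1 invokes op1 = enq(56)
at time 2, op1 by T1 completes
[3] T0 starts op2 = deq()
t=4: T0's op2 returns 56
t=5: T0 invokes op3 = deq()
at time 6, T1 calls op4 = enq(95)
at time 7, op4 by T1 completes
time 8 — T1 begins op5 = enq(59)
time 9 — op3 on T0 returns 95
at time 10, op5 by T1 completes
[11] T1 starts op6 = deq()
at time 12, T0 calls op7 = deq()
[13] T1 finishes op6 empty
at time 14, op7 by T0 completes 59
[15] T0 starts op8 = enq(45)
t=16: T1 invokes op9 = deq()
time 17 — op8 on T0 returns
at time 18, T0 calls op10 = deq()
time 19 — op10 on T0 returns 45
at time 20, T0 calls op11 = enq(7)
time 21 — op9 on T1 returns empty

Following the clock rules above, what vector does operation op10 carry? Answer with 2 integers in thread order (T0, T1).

op1 (invocation 1): nothing precedes it; T1's component alone gives (0, 1)
VC(op4, invoked at 6): max of VC(op1)=(0, 1), then +1 on thread T1 → (0, 2)
VC(op2, invoked at 3): max of VC(op1)=(0, 1), then +1 on thread T0 → (1, 1)
VC(op5, invoked at 8): max of VC(op4)=(0, 2), then +1 on thread T1 → (0, 3)
VC(op6, invoked at 11): max of VC(op5)=(0, 3), then +1 on thread T1 → (0, 4)
VC(op3, invoked at 5): max of VC(op2)=(1, 1), VC(op4)=(0, 2), then +1 on thread T0 → (2, 2)
VC(op9, invoked at 16): max of VC(op6)=(0, 4), then +1 on thread T1 → (0, 5)
VC(op7, invoked at 12): max of VC(op3)=(2, 2), VC(op5)=(0, 3), then +1 on thread T0 → (3, 3)
VC(op8, invoked at 15): max of VC(op7)=(3, 3), then +1 on thread T0 → (4, 3)
VC(op10, invoked at 18): max of VC(op8)=(4, 3), then +1 on thread T0 → (5, 3)
VC(op11, invoked at 20): max of VC(op10)=(5, 3), then +1 on thread T0 → (6, 3)
target: VC(op10) = (5, 3)

(5, 3)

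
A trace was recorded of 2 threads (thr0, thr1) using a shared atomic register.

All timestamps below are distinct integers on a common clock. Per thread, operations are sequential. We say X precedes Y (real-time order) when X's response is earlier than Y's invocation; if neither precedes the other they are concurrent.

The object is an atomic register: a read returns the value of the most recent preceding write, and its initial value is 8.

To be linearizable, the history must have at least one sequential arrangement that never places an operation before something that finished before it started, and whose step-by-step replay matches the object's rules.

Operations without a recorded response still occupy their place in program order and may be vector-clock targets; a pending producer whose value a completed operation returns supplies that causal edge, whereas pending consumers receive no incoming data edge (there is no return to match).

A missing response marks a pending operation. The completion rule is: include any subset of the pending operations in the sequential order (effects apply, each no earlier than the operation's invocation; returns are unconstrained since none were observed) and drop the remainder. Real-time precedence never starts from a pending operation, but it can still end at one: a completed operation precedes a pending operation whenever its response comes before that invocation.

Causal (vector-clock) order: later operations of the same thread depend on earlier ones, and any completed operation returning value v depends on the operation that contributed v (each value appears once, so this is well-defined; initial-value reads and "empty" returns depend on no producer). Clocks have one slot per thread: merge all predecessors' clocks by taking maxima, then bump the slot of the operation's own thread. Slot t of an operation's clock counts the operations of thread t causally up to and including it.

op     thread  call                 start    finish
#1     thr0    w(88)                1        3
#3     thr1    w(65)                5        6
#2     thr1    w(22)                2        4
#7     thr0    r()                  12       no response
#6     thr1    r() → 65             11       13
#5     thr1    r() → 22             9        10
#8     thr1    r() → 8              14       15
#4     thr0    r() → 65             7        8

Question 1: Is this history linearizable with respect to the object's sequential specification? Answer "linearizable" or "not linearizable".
the violation lands at event 10, #5's response at time 10: events 1..9 linearize, events 1..10 do not
no legal order exists: 2 real-time-consistent candidates over 5 completed atomic register operations, all rejected
one such order, #1, #2, #3, #4, #5, breaks at step 5 where #5 r() → 22 is illegal
one such order, #2, #1, #3, #4, #5, breaks at step 5 where #5 r() → 22 is illegal

not linearizable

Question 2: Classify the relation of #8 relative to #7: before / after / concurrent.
#8 spans [14,15], #7 spans [12,…)
the intervals overlap in both directions

concurrent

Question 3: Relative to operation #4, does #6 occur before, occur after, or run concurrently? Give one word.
#6 spans [11,13], #4 spans [7,8]
resp(#4)=8 < inv(#6)=11

after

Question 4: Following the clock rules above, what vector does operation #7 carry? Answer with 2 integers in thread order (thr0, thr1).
root op #2, invoked 2: fresh clock plus thr1's own tick → (0, 1)
root op #1, invoked 1: fresh clock plus thr0's own tick → (1, 0)
invoked at 5, #3 merges VC(#2)=(0, 1) and bumps thr1's slot → (0, 2)
invoked at 9, #5 merges VC(#2)=(0, 1), VC(#3)=(0, 2) and bumps thr1's slot → (0, 3)
invoked at 11, #6 merges VC(#3)=(0, 2), VC(#5)=(0, 3) and bumps thr1's slot → (0, 4)
invoked at 7, #4 merges VC(#1)=(1, 0), VC(#3)=(0, 2) and bumps thr0's slot → (2, 2)
invoked at 14, #8 merges VC(#6)=(0, 4) and bumps thr1's slot → (0, 5)
invoked at 12, #7 merges VC(#4)=(2, 2) and bumps thr0's slot → (3, 2)
target: VC(#7) = (3, 2)

(3, 2)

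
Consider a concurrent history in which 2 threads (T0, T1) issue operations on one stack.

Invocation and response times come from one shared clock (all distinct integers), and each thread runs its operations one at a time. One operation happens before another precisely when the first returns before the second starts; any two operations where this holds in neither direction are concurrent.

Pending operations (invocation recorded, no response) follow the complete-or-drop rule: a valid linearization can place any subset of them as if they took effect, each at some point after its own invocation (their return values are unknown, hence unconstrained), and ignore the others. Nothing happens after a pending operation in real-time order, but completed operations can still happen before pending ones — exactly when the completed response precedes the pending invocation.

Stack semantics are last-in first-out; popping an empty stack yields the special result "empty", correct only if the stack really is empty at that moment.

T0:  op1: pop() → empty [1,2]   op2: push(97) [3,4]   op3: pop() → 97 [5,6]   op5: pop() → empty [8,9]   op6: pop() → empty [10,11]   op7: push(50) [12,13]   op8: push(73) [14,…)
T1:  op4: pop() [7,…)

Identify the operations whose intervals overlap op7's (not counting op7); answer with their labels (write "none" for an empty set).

op4

op7 spans [12,13]: anything still running between times 12 and 13 counts as concurrent
op1 [1,2]: before
op2 [3,4]: before
op3 [5,6]: before
op4 [7,…): concurrent
op5 [8,9]: before
op6 [10,11]: before
op8 [14,…): after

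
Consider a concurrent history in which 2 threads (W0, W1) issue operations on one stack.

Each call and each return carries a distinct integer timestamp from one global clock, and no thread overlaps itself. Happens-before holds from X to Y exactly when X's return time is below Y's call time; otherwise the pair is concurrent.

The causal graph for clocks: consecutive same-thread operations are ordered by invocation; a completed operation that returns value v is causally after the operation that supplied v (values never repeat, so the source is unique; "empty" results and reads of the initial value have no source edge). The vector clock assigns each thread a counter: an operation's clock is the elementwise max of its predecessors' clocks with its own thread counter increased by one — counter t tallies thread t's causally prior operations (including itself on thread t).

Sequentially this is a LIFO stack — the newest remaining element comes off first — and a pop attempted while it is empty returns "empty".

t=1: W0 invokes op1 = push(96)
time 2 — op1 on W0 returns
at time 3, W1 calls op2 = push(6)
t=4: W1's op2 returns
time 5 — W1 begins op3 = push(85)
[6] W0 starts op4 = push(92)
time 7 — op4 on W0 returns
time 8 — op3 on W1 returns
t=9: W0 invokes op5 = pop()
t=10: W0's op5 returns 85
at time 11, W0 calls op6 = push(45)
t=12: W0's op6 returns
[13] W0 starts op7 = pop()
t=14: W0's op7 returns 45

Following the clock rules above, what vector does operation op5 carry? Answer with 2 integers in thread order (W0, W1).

(3, 2)

op2 (invocation 3): nothing precedes it; W1's component alone gives (0, 1)
op1 (invocation 1): nothing precedes it; W0's component alone gives (1, 0)
merge at op3 (invoked 5): VC(op2)=(0, 1), own-thread bump on W1 → (0, 2)
merge at op4 (invoked 6): VC(op1)=(1, 0), own-thread bump on W0 → (2, 0)
merge at op5 (invoked 9): VC(op3)=(0, 2), VC(op4)=(2, 0), own-thread bump on W0 → (3, 2)
merge at op6 (invoked 11): VC(op5)=(3, 2), own-thread bump on W0 → (4, 2)
merge at op7 (invoked 13): VC(op6)=(4, 2), own-thread bump on W0 → (5, 2)
target: VC(op5) = (3, 2)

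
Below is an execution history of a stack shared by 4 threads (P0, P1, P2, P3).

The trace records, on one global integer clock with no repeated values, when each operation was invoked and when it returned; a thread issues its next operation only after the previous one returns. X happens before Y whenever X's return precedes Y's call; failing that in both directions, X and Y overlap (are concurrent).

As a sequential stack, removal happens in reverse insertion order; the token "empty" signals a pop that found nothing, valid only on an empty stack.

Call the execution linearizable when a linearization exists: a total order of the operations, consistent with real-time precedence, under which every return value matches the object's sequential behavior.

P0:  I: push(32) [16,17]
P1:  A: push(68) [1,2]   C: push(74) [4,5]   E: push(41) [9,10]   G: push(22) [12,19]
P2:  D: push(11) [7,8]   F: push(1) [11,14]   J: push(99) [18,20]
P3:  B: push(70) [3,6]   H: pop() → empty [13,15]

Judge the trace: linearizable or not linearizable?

not linearizable

the violation lands at event 15, H's response at time 15: events 1..14 linearize, events 1..15 do not
real-time-consistent orders of the 7 completed operations: 4 — all fail the stack replay
completion choices over the 1 pending operation (G) were checked; none helps
e.g. A, B, C, D, E, F, H (pending dropped): illegal at step 7, since H pop() → empty cannot apply there
e.g. A, B, C, D, E, H, F (pending dropped): illegal at step 6, since H pop() → empty cannot apply there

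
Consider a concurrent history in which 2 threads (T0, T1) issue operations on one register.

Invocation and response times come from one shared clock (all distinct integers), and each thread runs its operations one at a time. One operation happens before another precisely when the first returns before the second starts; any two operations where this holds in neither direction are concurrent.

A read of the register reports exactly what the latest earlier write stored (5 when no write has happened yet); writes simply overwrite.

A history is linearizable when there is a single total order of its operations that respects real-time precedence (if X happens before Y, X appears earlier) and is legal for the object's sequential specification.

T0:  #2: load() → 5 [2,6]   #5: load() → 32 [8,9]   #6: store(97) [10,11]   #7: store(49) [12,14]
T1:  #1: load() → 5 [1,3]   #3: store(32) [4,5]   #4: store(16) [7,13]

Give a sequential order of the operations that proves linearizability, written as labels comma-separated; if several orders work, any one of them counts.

step 1: #1 load() → 5 — value 5
step 2: #2 load() → 5 — value 5
step 3: #3 store(32) — value 32
step 4: #5 load() → 32 — value 32
step 5: #4 store(16) — value 16
step 6: #6 store(97) — value 97
step 7: #7 store(49) — value 49

#1, #2, #3, #5, #4, #6, #7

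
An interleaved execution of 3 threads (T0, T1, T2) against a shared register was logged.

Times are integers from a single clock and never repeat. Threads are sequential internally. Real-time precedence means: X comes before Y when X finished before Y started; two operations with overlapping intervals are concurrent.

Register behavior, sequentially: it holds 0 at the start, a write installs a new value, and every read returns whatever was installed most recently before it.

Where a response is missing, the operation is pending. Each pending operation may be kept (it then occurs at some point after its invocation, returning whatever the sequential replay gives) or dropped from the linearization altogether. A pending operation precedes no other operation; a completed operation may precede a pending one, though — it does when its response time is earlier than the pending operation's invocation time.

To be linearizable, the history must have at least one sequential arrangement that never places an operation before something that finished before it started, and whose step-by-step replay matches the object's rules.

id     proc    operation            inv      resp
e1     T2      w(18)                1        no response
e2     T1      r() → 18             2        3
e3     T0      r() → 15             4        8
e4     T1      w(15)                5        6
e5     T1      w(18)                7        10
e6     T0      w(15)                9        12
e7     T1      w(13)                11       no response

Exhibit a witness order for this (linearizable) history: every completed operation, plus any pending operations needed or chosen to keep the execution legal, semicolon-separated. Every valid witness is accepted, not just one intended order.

1. e1 w(18) (pending, included), leaving value 18
2. e2 r() → 18, leaving value 18
3. e4 w(15), leaving value 15
4. e3 r() → 15, leaving value 15
5. e5 w(18), leaving value 18
6. e6 w(15), leaving value 15

e1; e2; e4; e3; e5; e6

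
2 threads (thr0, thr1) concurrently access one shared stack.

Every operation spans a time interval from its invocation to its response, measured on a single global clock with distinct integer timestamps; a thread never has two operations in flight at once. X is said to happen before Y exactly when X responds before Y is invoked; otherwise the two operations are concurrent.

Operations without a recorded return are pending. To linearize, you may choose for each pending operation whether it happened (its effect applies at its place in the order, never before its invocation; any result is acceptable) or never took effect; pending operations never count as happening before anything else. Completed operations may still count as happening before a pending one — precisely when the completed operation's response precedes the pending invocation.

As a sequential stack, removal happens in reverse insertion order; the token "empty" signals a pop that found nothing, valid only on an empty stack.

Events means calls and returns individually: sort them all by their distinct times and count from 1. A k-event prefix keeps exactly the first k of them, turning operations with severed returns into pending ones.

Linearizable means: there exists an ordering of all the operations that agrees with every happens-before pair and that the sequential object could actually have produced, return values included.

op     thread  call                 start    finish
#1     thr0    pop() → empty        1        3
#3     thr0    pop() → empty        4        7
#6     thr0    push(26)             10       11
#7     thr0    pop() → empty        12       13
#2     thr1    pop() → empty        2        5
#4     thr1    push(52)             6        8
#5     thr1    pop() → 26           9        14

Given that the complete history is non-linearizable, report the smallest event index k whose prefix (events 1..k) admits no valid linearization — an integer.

13

events 1..12 are linearizable, e.g. via #1, #2, #3, #4, #5, #6:
step 1: #1 pop() → empty — stack <>
step 2: #2 pop() → empty — stack <>
step 3: #3 pop() → empty — stack <>
step 4: #4 push(52) — stack <52>
step 5: #5 pop() (pending, included) — stack <>
step 6: #6 push(26) — stack <26>
once event 13 joins (#7's response, time 13), exhaustive search finds no witness
including or dropping the 1 pending operation (#5) in any combination fails
take #1, #2, #3, #4, #6, #7 (pending dropped): step 6 already fails, because #7 pop() → empty cannot occur there
take #1, #2, #4, #3, #6, #7 (pending dropped): step 4 already fails, because #3 pop() → empty cannot occur there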